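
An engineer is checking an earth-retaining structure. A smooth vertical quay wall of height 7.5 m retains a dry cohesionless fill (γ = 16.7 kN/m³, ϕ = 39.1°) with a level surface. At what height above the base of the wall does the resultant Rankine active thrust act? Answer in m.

K_a = 0.2265.
The pressure distribution is triangular, so the resultant acts at H/3 above the base = 7.5/3 = 2.500 m.

2.50 m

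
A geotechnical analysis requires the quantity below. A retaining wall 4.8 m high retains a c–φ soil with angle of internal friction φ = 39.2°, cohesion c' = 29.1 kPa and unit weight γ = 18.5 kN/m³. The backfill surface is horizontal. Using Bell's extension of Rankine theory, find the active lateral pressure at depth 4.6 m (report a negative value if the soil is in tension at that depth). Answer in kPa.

-8.45 kPa

K_a = (1 − sin φ)/(1 + sin φ) = 0.2255.
σ_a = K_a γ z − 2c√K_a = 0.2255×18.5×4.6 − 2×29.1×0.4748 = -8.448 kPa.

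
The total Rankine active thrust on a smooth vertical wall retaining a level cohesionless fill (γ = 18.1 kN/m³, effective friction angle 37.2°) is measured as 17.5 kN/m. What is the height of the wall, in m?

K_a = 0.2464. P_a = ½ K_a γ H² ⇒ H = √(2P_a/(K_a γ)).
H = √(2×17.5/(0.2464×18.1)) = 2.801 m.

2.80 m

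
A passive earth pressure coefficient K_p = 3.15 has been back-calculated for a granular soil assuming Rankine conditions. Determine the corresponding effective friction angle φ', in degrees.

31.2°

K_p = (1+sin φ)/(1−sin φ) ⇒ sin φ = (K_p − 1)/(K_p + 1) = 0.5181.
φ = arcsin(0.5181) = 31.20°.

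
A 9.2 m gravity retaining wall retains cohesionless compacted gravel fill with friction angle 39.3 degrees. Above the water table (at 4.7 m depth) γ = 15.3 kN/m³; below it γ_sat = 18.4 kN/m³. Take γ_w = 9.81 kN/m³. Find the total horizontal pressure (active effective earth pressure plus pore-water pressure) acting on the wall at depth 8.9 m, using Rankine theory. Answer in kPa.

65.4 kPa

K_a = (1 − sin φ)/(1 + sin φ) = 0.2245.
γ' = 18.4 − 9.81 = 8.590 kN/m³.
Effective vertical stress at 8.9 m: σ'_v = 15.3×4.7 + 8.590×4.20 = 108.0 kPa.
σ'_h = K_a σ'_v = 0.2245 × 108.0 = 24.24 kPa; u = γ_w × 4.20 = 41.20 kPa.
Total σ_h = 24.24 + 41.20 = 65.44 kPa.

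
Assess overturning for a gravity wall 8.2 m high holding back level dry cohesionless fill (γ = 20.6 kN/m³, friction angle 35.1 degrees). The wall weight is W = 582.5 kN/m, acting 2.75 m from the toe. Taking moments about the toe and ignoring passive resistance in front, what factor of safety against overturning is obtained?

3.14

K_a = tan²(45° − 35.1°/2) = 0.2698.
P_a = ½K_aγH² = 0.5×0.2698×20.6×8.2² = 186.9 kN/m, acting at H/3 = 2.733 m above the base.
Overturning moment M_o = P_a × H/3 = 186.9 × 2.733 = 510.8.
Resisting moment M_r = W × 2.75 = 582.5 × 2.75 = 1602.
FS_overturning = M_r/M_o = 1602/510.8 = 3.136.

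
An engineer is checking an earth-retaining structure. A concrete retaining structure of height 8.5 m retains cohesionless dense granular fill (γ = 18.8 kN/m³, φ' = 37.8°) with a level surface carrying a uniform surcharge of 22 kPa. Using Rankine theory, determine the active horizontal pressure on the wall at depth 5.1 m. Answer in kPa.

K_a = (1 − sin φ)/(1 + sin φ) = 0.2400.
σ_v = γz + q = 18.8 × 5.1 + 22 = 117.9 kPa.
σ_h = K_a σ_v = 0.2400 × 117.9 = 28.29 kPa.

28.3 kPa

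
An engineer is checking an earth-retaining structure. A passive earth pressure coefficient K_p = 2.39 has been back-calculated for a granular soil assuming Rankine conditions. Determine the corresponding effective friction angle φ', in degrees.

K_p = (1+sin φ)/(1−sin φ) ⇒ sin φ = (K_p − 1)/(K_p + 1) = 0.4100.
φ = arcsin(0.4100) = 24.21°.

24.2°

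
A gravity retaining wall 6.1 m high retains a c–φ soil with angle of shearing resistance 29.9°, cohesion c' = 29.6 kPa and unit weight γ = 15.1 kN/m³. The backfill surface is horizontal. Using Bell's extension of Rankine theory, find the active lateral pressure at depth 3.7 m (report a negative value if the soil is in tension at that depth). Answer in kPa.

-15.5 kPa

K_a = (1 − sin φ)/(1 + sin φ) = 0.3347.
σ_a = K_a γ z − 2c√K_a = 0.3347×15.1×3.7 − 2×29.6×0.5785 = -15.55 kPa.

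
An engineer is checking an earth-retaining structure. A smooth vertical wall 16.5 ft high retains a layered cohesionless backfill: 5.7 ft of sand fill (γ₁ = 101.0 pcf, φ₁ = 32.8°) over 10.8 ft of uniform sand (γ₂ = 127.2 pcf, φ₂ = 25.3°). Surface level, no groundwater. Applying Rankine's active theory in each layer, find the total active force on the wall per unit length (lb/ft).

5960 lb/ft

K_a1 = tan²(45°−32.8°/2) = 0.2973; K_a2 = tan²(45°−25.3°/2) = 0.4012.
Layer 1: σ at base = K_a1 γ₁ h₁ = 171.1 psf; P₁ = ½×171.1×5.7 = 487.7.
Layer 2: σ_v at top = γ₁h₁ = 575.7; σ_h top = K_a2×575.7 = 231.0; σ_h base = K_a2×(575.7+127.2×10.8) = 782.1.
P₂ = ½(231.0+782.1)×10.8 = 5471. Total P_a = 487.7+5471 = 5958 lb/ft.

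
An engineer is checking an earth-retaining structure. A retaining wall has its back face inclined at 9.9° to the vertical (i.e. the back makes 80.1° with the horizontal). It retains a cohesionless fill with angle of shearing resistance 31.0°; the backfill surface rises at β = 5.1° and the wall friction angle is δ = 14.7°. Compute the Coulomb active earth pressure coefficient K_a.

0.391

K_a = sin²(α+φ) / [sin²α · sin(α−δ) · (1 + √{sin(φ+δ)sin(φ−β) / (sin(α−δ)sin(α+β))})²].
With α = 80.1°, φ = 31.0°, δ = 14.7°, β = 5.1°: K_a = 0.3915.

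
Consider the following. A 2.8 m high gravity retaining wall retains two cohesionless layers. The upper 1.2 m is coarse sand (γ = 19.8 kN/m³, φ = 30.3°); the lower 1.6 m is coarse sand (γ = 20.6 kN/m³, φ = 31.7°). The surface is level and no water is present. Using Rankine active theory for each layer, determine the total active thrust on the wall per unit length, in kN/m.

K_a1 = tan²(45°−30.3°/2) = 0.3293; K_a2 = tan²(45°−31.7°/2) = 0.3111.
Layer 1: σ at base = K_a1 γ₁ h₁ = 7.825 kPa; P₁ = ½×7.825×1.2 = 4.695.
Layer 2: σ_v at top = γ₁h₁ = 23.76; σ_h top = K_a2×23.76 = 7.391; σ_h base = K_a2×(23.76+20.6×1.6) = 17.64.
P₂ = ½(7.391+17.64)×1.6 = 20.03. Total P_a = 4.695+20.03 = 24.72 kN/m.

24.7 kN/m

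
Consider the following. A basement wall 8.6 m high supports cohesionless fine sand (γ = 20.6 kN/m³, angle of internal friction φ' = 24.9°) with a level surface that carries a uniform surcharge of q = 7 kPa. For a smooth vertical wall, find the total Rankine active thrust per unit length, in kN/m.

K_a = tan²(45° − φ/2) = 0.4074.
Soil triangle: ½ K_a γ H² = 0.5×0.4074×20.6×8.6² = 310.4 kN/m.
Surcharge rectangle: K_a q H = 0.4074×7×8.6 = 24.53 kN/m.
Total = 310.4 + 24.53 = 334.9 kN/m.

335 kN/m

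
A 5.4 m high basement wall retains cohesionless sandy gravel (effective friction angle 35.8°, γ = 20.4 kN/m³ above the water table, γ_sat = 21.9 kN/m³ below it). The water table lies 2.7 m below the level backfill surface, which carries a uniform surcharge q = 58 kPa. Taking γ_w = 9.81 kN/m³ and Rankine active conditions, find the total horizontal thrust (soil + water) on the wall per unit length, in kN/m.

188 kN/m

K_a = tan²(45° − φ/2) = 0.2619.
γ' = 21.9 − 9.81 = 12.09 kN/m³. h₂ = H − d_w = 2.7 m.
σ'_h: at surface K_a·q = 15.19; at WT K_a(q+γd_w) = 29.61; at base K_a(q+γd_w+γ'h₂) = 38.16 kPa.
P₁ = ½(15.19+29.61)×2.7 = 60.48; P₂ = ½(29.61+38.16)×2.7 = 91.49; P_w = ½γ_w h₂² = 35.76.
Total = 60.48+91.49+35.76 = 187.7 kN/m.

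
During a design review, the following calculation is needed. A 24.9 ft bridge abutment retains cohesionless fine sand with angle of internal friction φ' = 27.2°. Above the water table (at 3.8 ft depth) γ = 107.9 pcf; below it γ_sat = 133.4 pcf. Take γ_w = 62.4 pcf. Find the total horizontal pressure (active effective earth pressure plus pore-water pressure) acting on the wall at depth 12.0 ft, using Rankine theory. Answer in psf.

K_a = (1 − sin φ)/(1 + sin φ) = 0.3726.
γ' = 133.4 − 62.4 = 71.00 pcf.
Effective vertical stress at 12.0 ft: σ'_v = 107.9×3.8 + 71.00×8.20 = 992.2 psf.
σ'_h = K_a σ'_v = 0.3726 × 992.2 = 369.7 psf; u = γ_w × 8.20 = 511.7 psf.
Total σ_h = 369.7 + 511.7 = 881.4 psf.

881 psf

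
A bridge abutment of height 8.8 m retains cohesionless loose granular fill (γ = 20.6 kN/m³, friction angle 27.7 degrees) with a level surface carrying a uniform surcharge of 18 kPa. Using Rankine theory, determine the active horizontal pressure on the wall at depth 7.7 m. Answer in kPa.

64.5 kPa

K_a = (1 − sin φ)/(1 + sin φ) = 0.3653.
σ_v = γz + q = 20.6 × 7.7 + 18 = 176.6 kPa.
σ_h = K_a σ_v = 0.3653 × 176.6 = 64.53 kPa.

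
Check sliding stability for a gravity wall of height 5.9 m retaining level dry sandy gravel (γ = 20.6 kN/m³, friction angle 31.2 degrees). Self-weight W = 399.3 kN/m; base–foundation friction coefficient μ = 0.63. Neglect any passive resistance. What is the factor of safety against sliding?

K_a = tan²(45° − 31.2°/2) = 0.3175.
P_a = ½K_aγH² = 0.5×0.3175×20.6×5.9² = 113.8 kN/m, acting at H/3 = 1.967 m above the base.
FS_sliding = μW / P_a = 0.63×399.3 / 113.8 = 2.210.

2.21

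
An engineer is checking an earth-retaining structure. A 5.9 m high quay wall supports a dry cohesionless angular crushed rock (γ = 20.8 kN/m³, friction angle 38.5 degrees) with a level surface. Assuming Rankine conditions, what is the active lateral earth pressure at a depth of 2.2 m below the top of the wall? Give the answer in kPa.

K_a = (1 − sin φ)/(1 + sin φ) = 0.2327.
σ_h = K_a γ z = 0.2327 × 20.8 × 2.2 = 10.65 kPa.

10.6 kPa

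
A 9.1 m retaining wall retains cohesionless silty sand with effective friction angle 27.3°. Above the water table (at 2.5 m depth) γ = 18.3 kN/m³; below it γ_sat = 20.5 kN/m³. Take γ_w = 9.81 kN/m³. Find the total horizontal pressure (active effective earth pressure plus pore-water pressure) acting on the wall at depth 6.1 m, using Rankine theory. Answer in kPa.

K_a = (1 − sin φ)/(1 + sin φ) = 0.3711.
γ' = 20.5 − 9.81 = 10.69 kN/m³.
Effective vertical stress at 6.1 m: σ'_v = 18.3×2.5 + 10.69×3.60 = 84.23 kPa.
σ'_h = K_a σ'_v = 0.3711 × 84.23 = 31.26 kPa; u = γ_w × 3.60 = 35.32 kPa.
Total σ_h = 31.26 + 35.32 = 66.58 kPa.

66.6 kPa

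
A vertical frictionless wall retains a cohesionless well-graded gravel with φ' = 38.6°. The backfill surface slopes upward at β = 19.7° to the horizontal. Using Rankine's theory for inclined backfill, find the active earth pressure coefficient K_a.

0.267

K_a = cos β · (cos β − √(cos²β − cos²φ)) / (cos β + √(cos²β − cos²φ)).
cos β = 0.9415, cos φ = 0.7815, √(cos²β − cos²φ) = 0.5250.
K_a = 0.9415 × (0.9415 − 0.5250)/(0.9415 + 0.5250) = 0.2674.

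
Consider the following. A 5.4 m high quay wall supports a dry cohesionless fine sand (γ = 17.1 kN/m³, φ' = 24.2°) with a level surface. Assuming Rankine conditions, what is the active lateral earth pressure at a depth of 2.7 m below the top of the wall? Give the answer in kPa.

K_a = (1 − sin φ)/(1 + sin φ) = 0.4185.
σ_h = K_a γ z = 0.4185 × 17.1 × 2.7 = 19.32 kPa.

19.3 kPa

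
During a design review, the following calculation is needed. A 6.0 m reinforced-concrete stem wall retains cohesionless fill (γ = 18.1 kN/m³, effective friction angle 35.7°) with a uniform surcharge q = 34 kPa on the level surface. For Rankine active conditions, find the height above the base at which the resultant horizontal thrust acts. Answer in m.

K_a = 0.2630.
Triangular part P₁ = ½K_aγH² = 85.68 at H/3 = 2.000 m; rectangular part P₂ = K_a q H = 53.65 at H/2 = 3.000 m.
ȳ = (P₁·2.000 + P₂·3.000)/(P₁+P₂) = 2.385 m.

2.39 m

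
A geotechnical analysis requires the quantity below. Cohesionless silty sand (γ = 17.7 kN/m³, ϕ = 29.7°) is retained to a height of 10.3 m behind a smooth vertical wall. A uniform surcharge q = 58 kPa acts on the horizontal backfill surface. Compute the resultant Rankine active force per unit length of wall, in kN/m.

K_a = tan²(45° − φ/2) = 0.3374.
Soil triangle: ½ K_a γ H² = 0.5×0.3374×17.7×10.3² = 316.8 kN/m.
Surcharge rectangle: K_a q H = 0.3374×58×10.3 = 201.6 kN/m.
Total = 316.8 + 201.6 = 518.3 kN/m.

518 kN/m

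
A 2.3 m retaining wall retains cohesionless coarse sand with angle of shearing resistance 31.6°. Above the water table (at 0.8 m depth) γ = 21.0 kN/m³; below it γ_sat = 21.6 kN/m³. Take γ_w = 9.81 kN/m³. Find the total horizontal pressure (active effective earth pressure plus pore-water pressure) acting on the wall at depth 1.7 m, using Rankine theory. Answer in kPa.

17.4 kPa

K_a = (1 − sin φ)/(1 + sin φ) = 0.3123.
γ' = 21.6 − 9.81 = 11.79 kN/m³.
Effective vertical stress at 1.7 m: σ'_v = 21.0×0.8 + 11.79×0.900 = 27.41 kPa.
σ'_h = K_a σ'_v = 0.3123 × 27.41 = 8.562 kPa; u = γ_w × 0.900 = 8.829 kPa.
Total σ_h = 8.562 + 8.829 = 17.39 kPa.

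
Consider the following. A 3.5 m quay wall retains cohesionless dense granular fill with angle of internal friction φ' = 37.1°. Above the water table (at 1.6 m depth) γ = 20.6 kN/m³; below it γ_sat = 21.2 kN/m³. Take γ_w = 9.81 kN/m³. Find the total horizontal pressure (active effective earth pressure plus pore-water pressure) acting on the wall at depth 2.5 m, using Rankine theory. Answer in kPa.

19.5 kPa

K_a = (1 − sin φ)/(1 + sin φ) = 0.2475.
γ' = 21.2 − 9.81 = 11.39 kN/m³.
Effective vertical stress at 2.5 m: σ'_v = 20.6×1.6 + 11.39×0.900 = 43.21 kPa.
σ'_h = K_a σ'_v = 0.2475 × 43.21 = 10.69 kPa; u = γ_w × 0.900 = 8.829 kPa.
Total σ_h = 10.69 + 8.829 = 19.52 kPa.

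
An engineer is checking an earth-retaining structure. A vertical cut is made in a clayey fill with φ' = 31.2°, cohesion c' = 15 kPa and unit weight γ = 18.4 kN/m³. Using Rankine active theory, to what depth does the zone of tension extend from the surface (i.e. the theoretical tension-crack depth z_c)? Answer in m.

K_a = tan²(45° − 31.2°/2) = 0.3175; √K_a = 0.5635.
The active pressure is zero where K_a γ z = 2c√K_a, so z_c = 2c/(γ√K_a) = 2×15/(18.4×0.5635) = 2.894 m.

2.89 m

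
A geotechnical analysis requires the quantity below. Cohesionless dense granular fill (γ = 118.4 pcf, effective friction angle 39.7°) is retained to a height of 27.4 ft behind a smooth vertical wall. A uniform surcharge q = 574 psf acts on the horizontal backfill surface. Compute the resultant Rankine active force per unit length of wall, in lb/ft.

13300 lb/ft

K_a = tan²(45° − φ/2) = 0.2204.
Soil triangle: ½ K_a γ H² = 0.5×0.2204×118.4×27.4² = 9797 lb/ft.
Surcharge rectangle: K_a q H = 0.2204×574×27.4 = 3467 lb/ft.
Total = 9797 + 3467 = 13260 lb/ft.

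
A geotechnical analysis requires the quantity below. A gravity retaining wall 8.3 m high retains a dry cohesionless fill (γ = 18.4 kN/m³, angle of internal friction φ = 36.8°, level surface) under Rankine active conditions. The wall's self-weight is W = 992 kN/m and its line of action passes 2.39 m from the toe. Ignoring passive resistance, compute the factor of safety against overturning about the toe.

5.39

K_a = tan²(45° − 36.8°/2) = 0.2508.
P_a = ½K_aγH² = 0.5×0.2508×18.4×8.3² = 158.9 kN/m, acting at H/3 = 2.767 m above the base.
Overturning moment M_o = P_a × H/3 = 158.9 × 2.767 = 439.7.
Resisting moment M_r = W × 2.39 = 992 × 2.39 = 2371.
FS_overturning = M_r/M_o = 2371/439.7 = 5.392.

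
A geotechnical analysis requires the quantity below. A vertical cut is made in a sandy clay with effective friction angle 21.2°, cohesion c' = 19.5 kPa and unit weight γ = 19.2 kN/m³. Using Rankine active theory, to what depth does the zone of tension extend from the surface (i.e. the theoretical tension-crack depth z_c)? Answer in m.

K_a = tan²(45° − 21.2°/2) = 0.4688; √K_a = 0.6847.
The active pressure is zero where K_a γ z = 2c√K_a, so z_c = 2c/(γ√K_a) = 2×19.5/(19.2×0.6847) = 2.967 m.

2.97 m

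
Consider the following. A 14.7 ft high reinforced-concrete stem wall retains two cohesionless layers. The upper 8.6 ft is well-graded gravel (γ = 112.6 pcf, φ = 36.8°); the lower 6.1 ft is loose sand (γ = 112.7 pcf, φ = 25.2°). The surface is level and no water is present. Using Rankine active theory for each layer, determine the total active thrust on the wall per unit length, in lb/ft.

K_a1 = tan²(45°−36.8°/2) = 0.2508; K_a2 = tan²(45°−25.2°/2) = 0.4027.
Layer 1: σ at base = K_a1 γ₁ h₁ = 242.8 psf; P₁ = ½×242.8×8.6 = 1044.
Layer 2: σ_v at top = γ₁h₁ = 968.4; σ_h top = K_a2×968.4 = 390.0; σ_h base = K_a2×(968.4+112.7×6.1) = 666.9.
P₂ = ½(390.0+666.9)×6.1 = 3223. Total P_a = 1044+3223 = 4268 lb/ft.

4270 lb/ft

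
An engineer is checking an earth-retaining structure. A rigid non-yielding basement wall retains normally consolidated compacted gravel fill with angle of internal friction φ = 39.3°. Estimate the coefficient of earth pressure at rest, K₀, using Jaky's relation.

K₀ = 1 − sin φ' = 1 − sin 39.3° = 0.3666.

0.367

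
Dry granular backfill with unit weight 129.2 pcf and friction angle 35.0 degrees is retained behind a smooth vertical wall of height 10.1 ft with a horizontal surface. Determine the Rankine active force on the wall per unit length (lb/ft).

K_a = tan²(45° − φ/2) = 0.2710.
P_a = ½ K_a γ H² = 0.5 × 0.2710 × 129.2 × 10.1² = 1786 lb/ft.

1790 lb/ft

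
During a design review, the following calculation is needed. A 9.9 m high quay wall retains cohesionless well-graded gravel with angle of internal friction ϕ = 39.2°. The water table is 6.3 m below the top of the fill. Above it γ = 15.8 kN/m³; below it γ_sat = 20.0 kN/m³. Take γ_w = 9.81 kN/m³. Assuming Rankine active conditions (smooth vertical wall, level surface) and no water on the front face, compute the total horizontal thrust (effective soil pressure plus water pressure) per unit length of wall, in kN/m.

K_a = tan²(45° − φ/2) = 0.2255.
γ' = 20.0 − 9.81 = 10.19 kN/m³. Depth below WT = 3.6 m.
σ'_h at WT = K_a γ d_w = 22.44 kPa; at base = 22.44 + K_a γ' × 3.6 = 30.71 kPa.
P₁ (0–6.3 m) = ½×22.44×6.3 = 70.70. P₂ (6.3–9.9 m) = ½(22.44+30.71)×3.6 = 95.68.
P_w = ½ γ_w h₂² = 0.5×9.81×3.6² = 63.57. Total = 70.70+95.68+63.57 = 229.9 kN/m.

230 kN/m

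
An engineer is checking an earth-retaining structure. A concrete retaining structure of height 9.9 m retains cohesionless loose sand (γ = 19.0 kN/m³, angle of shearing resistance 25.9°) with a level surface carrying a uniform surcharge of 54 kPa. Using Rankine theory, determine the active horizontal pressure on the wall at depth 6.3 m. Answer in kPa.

68.1 kPa

K_a = (1 − sin φ)/(1 + sin φ) = 0.3920.
σ_v = γz + q = 19.0 × 6.3 + 54 = 173.7 kPa.
σ_h = K_a σ_v = 0.3920 × 173.7 = 68.09 kPa.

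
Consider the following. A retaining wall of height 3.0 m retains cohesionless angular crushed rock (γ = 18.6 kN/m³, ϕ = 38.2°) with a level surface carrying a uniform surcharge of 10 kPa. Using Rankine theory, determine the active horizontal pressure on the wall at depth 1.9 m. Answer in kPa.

10.7 kPa

K_a = (1 − sin φ)/(1 + sin φ) = 0.2358.
σ_v = γz + q = 18.6 × 1.9 + 10 = 45.34 kPa.
σ_h = K_a σ_v = 0.2358 × 45.34 = 10.69 kPa.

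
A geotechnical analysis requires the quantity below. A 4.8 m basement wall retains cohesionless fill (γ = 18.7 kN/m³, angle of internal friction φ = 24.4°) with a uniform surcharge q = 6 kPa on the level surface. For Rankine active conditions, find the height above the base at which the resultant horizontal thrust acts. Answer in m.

K_a = 0.4153.
Triangular part P₁ = ½K_aγH² = 89.47 at H/3 = 1.600 m; rectangular part P₂ = K_a q H = 11.96 at H/2 = 2.400 m.
ȳ = (P₁·1.600 + P₂·2.400)/(P₁+P₂) = 1.694 m.

1.69 m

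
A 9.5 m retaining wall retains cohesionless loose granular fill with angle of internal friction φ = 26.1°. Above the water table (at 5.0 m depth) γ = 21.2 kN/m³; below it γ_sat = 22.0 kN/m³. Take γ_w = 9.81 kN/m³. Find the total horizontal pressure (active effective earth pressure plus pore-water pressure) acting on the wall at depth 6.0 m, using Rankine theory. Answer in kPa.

K_a = (1 − sin φ)/(1 + sin φ) = 0.3889.
γ' = 22.0 − 9.81 = 12.19 kN/m³.
Effective vertical stress at 6.0 m: σ'_v = 21.2×5.0 + 12.19×1.00 = 118.2 kPa.
σ'_h = K_a σ'_v = 0.3889 × 118.2 = 45.97 kPa; u = γ_w × 1.00 = 9.810 kPa.
Total σ_h = 45.97 + 9.810 = 55.78 kPa.

55.8 kPa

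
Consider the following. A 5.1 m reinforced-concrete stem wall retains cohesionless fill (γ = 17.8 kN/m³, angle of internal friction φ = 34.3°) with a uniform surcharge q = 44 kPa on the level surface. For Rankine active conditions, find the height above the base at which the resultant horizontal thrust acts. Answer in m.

2.12 m

K_a = 0.2792.
Triangular part P₁ = ½K_aγH² = 64.62 at H/3 = 1.700 m; rectangular part P₂ = K_a q H = 62.64 at H/2 = 2.550 m.
ȳ = (P₁·1.700 + P₂·2.550)/(P₁+P₂) = 2.118 m.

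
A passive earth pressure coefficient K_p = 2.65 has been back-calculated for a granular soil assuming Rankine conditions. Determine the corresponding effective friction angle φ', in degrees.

26.9°

K_p = (1+sin φ)/(1−sin φ) ⇒ sin φ = (K_p − 1)/(K_p + 1) = 0.4521.
φ = arcsin(0.4521) = 26.88°.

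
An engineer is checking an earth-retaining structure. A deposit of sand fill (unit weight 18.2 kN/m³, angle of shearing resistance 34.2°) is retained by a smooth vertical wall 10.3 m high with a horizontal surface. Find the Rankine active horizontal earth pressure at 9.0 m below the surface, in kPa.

45.9 kPa

K_a = (1 − sin φ)/(1 + sin φ) = 0.2803.
σ_h = K_a γ z = 0.2803 × 18.2 × 9.0 = 45.92 kPa.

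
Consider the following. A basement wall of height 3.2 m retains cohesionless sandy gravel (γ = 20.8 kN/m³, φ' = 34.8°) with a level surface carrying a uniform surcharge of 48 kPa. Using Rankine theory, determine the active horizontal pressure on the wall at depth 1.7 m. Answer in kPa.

22.8 kPa

K_a = (1 − sin φ)/(1 + sin φ) = 0.2733.
σ_v = γz + q = 20.8 × 1.7 + 48 = 83.36 kPa.
σ_h = K_a σ_v = 0.2733 × 83.36 = 22.78 kPa.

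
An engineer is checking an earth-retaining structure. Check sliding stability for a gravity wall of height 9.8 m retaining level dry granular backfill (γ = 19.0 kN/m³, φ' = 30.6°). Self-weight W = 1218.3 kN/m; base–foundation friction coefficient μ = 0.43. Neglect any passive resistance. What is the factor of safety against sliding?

1.76

K_a = tan²(45° − 30.6°/2) = 0.3253.
P_a = ½K_aγH² = 0.5×0.3253×19.0×9.8² = 296.8 kN/m, acting at H/3 = 3.267 m above the base.
FS_sliding = μW / P_a = 0.43×1218.3 / 296.8 = 1.765.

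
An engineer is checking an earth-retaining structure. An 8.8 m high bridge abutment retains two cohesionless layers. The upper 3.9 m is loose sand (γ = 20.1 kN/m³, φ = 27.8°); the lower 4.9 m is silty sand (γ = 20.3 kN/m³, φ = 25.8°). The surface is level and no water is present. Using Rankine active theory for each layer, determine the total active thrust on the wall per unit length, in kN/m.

303 kN/m

K_a1 = tan²(45°−27.8°/2) = 0.3639; K_a2 = tan²(45°−25.8°/2) = 0.3935.
Layer 1: σ at base = K_a1 γ₁ h₁ = 28.53 kPa; P₁ = ½×28.53×3.9 = 55.63.
Layer 2: σ_v at top = γ₁h₁ = 78.39; σ_h top = K_a2×78.39 = 30.85; σ_h base = K_a2×(78.39+20.3×4.9) = 69.99.
P₂ = ½(30.85+69.99)×4.9 = 247.0. Total P_a = 55.63+247.0 = 302.7 kN/m.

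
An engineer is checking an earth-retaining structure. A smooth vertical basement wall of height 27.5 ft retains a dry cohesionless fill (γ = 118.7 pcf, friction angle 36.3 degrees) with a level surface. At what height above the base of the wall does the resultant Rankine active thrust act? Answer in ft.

K_a = 0.2563.
The pressure distribution is triangular, so the resultant acts at H/3 above the base = 27.5/3 = 9.167 ft.

9.17 ft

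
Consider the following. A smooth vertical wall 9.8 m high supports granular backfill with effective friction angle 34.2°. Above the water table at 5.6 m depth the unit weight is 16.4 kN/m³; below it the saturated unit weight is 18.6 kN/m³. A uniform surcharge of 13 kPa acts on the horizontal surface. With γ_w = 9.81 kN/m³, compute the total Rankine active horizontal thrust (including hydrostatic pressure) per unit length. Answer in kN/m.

324 kN/m

K_a = tan²(45° − φ/2) = 0.2803.
γ' = 18.6 − 9.81 = 8.790 kN/m³. h₂ = H − d_w = 4.2 m.
σ'_h: at surface K_a·q = 3.644; at WT K_a(q+γd_w) = 29.39; at base K_a(q+γd_w+γ'h₂) = 39.74 kPa.
P₁ = ½(3.644+29.39)×5.6 = 92.50; P₂ = ½(29.39+39.74)×4.2 = 145.2; P_w = ½γ_w h₂² = 86.52.
Total = 92.50+145.2+86.52 = 324.2 kN/m.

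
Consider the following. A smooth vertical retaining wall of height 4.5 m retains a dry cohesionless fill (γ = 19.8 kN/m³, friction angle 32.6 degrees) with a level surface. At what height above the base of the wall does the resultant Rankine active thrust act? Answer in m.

K_a = 0.2997.
The pressure distribution is triangular, so the resultant acts at H/3 above the base = 4.5/3 = 1.500 m.

1.50 m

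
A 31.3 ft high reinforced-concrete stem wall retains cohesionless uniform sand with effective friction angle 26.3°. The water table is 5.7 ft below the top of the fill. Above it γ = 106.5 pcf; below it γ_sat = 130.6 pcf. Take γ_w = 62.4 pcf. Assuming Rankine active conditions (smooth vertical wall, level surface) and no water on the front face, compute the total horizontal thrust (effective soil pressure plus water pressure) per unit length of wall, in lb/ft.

35700 lb/ft

K_a = tan²(45° − φ/2) = 0.3859.
γ' = 130.6 − 62.4 = 68.20 pcf. Depth below WT = 25.6 ft.
σ'_h at WT = K_a γ d_w = 234.3 psf; at base = 234.3 + K_a γ' × 25.6 = 908.1 psf.
P₁ (0–5.7 ft) = ½×234.3×5.7 = 667.7. P₂ (5.7–31.3 ft) = ½(234.3+908.1)×25.6 = 14620.
P_w = ½ γ_w h₂² = 0.5×62.4×25.6² = 20450. Total = 667.7+14620+20450 = 35740 lb/ft.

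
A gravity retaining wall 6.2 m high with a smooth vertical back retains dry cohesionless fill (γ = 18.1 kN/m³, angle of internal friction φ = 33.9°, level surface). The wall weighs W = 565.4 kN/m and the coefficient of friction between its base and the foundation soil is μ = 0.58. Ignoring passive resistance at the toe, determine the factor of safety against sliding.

K_a = tan²(45° − 33.9°/2) = 0.2839.
P_a = ½K_aγH² = 0.5×0.2839×18.1×6.2² = 98.77 kN/m, acting at H/3 = 2.067 m above the base.
FS_sliding = μW / P_a = 0.58×565.4 / 98.77 = 3.320.

3.32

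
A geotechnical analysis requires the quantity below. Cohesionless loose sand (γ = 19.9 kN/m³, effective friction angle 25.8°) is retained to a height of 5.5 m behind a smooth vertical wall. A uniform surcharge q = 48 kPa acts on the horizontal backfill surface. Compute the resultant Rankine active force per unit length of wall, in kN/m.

222 kN/m

K_a = tan²(45° − φ/2) = 0.3935.
Soil triangle: ½ K_a γ H² = 0.5×0.3935×19.9×5.5² = 118.4 kN/m.
Surcharge rectangle: K_a q H = 0.3935×48×5.5 = 103.9 kN/m.
Total = 118.4 + 103.9 = 222.3 kN/m.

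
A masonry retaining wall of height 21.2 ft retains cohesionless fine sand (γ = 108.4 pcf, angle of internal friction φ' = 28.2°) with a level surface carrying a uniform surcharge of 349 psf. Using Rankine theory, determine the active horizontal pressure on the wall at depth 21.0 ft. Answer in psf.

K_a = (1 − sin φ)/(1 + sin φ) = 0.3582.
σ_v = γz + q = 108.4 × 21.0 + 349 = 2625 psf.
σ_h = K_a σ_v = 0.3582 × 2625 = 940.4 psf.

940 psf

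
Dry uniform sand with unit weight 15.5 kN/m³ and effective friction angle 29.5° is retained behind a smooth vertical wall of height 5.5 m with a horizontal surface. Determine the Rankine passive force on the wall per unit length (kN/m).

K_p = tan²(45° + φ/2) = 2.940.
P_p = ½ K_p γ H² = 0.5 × 2.940 × 15.5 × 5.5² = 689.3 kN/m.

689 kN/m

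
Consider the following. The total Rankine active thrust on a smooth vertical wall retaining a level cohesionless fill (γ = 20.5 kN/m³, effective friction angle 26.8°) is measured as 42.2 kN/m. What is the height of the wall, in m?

3.30 m

K_a = 0.3785. P_a = ½ K_a γ H² ⇒ H = √(2P_a/(K_a γ)).
H = √(2×42.2/(0.3785×20.5)) = 3.298 m.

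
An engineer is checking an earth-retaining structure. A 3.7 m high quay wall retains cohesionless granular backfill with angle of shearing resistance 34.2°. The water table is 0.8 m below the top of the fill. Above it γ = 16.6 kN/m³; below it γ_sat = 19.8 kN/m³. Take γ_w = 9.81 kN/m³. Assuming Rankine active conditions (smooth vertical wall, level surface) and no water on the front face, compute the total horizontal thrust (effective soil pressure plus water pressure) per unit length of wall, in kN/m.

K_a = tan²(45° − φ/2) = 0.2803.
γ' = 19.8 − 9.81 = 9.990 kN/m³. Depth below WT = 2.9 m.
σ'_h at WT = K_a γ d_w = 3.723 kPa; at base = 3.723 + K_a γ' × 2.9 = 11.84 kPa.
P₁ (0–0.8 m) = ½×3.723×0.8 = 1.489. P₂ (0.8–3.7 m) = ½(3.723+11.84)×2.9 = 22.57.
P_w = ½ γ_w h₂² = 0.5×9.81×2.9² = 41.25. Total = 1.489+22.57+41.25 = 65.31 kN/m.

65.3 kN/m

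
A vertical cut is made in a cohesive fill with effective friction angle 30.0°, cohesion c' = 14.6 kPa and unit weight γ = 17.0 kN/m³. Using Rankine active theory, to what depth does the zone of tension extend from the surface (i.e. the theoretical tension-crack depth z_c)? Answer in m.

2.98 m

K_a = tan²(45° − 30.0°/2) = 0.3333; √K_a = 0.5774.
The active pressure is zero where K_a γ z = 2c√K_a, so z_c = 2c/(γ√K_a) = 2×14.6/(17.0×0.5774) = 2.975 m.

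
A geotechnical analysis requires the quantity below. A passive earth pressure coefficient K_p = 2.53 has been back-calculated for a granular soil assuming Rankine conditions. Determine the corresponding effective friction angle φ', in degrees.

25.7°

K_p = (1+sin φ)/(1−sin φ) ⇒ sin φ = (K_p − 1)/(K_p + 1) = 0.4334.
φ = arcsin(0.4334) = 25.69°.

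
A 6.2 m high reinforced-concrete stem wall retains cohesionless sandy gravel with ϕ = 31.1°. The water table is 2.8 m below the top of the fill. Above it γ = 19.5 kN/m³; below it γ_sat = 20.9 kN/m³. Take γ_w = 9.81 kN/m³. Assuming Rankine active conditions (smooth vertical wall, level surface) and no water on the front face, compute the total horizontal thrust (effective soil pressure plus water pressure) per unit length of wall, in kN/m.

161 kN/m

K_a = tan²(45° − φ/2) = 0.3188.
γ' = 20.9 − 9.81 = 11.09 kN/m³. Depth below WT = 3.4 m.
σ'_h at WT = K_a γ d_w = 17.41 kPa; at base = 17.41 + K_a γ' × 3.4 = 29.43 kPa.
P₁ (0–2.8 m) = ½×17.41×2.8 = 24.37. P₂ (2.8–6.2 m) = ½(17.41+29.43)×3.4 = 79.62.
P_w = ½ γ_w h₂² = 0.5×9.81×3.4² = 56.70. Total = 24.37+79.62+56.70 = 160.7 kN/m.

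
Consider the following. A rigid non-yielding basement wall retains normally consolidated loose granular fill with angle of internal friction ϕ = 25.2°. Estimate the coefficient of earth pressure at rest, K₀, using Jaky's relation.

0.574

K₀ = 1 − sin φ' = 1 − sin 25.2° = 0.5742.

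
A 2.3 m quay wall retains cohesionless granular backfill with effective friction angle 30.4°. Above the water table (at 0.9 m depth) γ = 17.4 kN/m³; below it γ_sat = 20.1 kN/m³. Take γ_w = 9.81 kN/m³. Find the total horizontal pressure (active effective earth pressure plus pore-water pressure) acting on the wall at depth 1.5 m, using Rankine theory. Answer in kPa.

13.0 kPa

K_a = (1 − sin φ)/(1 + sin φ) = 0.3280.
γ' = 20.1 − 9.81 = 10.29 kN/m³.
Effective vertical stress at 1.5 m: σ'_v = 17.4×0.9 + 10.29×0.600 = 21.83 kPa.
σ'_h = K_a σ'_v = 0.3280 × 21.83 = 7.161 kPa; u = γ_w × 0.600 = 5.886 kPa.
Total σ_h = 7.161 + 5.886 = 13.05 kPa.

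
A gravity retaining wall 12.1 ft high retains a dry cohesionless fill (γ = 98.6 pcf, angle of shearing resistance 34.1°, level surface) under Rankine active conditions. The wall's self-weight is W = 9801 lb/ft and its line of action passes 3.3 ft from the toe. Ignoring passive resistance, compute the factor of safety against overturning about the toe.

3.95

K_a = tan²(45° − 34.1°/2) = 0.2815.
P_a = ½K_aγH² = 0.5×0.2815×98.6×12.1² = 2032 lb/ft, acting at H/3 = 4.033 ft above the base.
Overturning moment M_o = P_a × H/3 = 2032 × 4.033 = 8196.
Resisting moment M_r = W × 3.3 = 9801 × 3.3 = 32340.
FS_overturning = M_r/M_o = 32340/8196 = 3.946.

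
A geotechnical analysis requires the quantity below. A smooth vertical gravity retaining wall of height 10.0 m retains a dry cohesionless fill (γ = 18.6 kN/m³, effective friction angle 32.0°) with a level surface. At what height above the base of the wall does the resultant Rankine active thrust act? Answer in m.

3.33 m

K_a = 0.3073.
The pressure distribution is triangular, so the resultant acts at H/3 above the base = 10.0/3 = 3.333 m.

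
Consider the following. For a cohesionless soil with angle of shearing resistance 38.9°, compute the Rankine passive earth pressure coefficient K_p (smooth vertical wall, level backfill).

K_p = (1 + sin φ)/(1 − sin φ) = tan²(45° + 38.9°/2) = 4.376.

4.38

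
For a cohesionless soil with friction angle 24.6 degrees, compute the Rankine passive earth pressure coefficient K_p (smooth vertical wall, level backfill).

2.43

K_p = (1 + sin φ)/(1 − sin φ) = tan²(45° + 24.6°/2) = 2.426.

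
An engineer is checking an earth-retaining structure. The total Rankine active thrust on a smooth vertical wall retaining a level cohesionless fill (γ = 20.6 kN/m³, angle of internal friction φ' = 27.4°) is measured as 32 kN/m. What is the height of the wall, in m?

2.90 m

K_a = 0.3697. P_a = ½ K_a γ H² ⇒ H = √(2P_a/(K_a γ)).
H = √(2×32/(0.3697×20.6)) = 2.899 m.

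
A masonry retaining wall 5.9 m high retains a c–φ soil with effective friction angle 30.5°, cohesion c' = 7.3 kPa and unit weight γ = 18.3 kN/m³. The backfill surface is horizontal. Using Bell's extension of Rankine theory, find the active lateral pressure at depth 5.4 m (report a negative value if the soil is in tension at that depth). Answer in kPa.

K_a = (1 − sin φ)/(1 + sin φ) = 0.3267.
σ_a = K_a γ z − 2c√K_a = 0.3267×18.3×5.4 − 2×7.3×0.5715 = 23.94 kPa.

23.9 kPa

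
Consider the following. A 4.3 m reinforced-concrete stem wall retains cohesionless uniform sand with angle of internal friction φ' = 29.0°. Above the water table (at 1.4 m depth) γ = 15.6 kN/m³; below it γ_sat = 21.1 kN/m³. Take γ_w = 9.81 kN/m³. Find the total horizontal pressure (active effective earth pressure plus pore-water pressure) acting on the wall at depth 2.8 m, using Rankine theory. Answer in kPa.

26.8 kPa

K_a = (1 − sin φ)/(1 + sin φ) = 0.3470.
γ' = 21.1 − 9.81 = 11.29 kN/m³.
Effective vertical stress at 2.8 m: σ'_v = 15.6×1.4 + 11.29×1.40 = 37.65 kPa.
σ'_h = K_a σ'_v = 0.3470 × 37.65 = 13.06 kPa; u = γ_w × 1.40 = 13.73 kPa.
Total σ_h = 13.06 + 13.73 = 26.80 kPa.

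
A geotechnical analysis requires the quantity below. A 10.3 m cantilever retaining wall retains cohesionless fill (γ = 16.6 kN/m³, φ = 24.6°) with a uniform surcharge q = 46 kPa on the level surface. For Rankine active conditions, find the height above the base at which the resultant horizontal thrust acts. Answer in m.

4.03 m

K_a = 0.4121.
Triangular part P₁ = ½K_aγH² = 362.9 at H/3 = 3.433 m; rectangular part P₂ = K_a q H = 195.3 at H/2 = 5.150 m.
ȳ = (P₁·3.433 + P₂·5.150)/(P₁+P₂) = 4.034 m.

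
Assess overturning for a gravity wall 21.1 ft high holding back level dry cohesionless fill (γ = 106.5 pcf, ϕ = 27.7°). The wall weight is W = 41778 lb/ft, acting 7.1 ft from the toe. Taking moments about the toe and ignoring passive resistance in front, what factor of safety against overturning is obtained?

K_a = tan²(45° − 27.7°/2) = 0.3653.
P_a = ½K_aγH² = 0.5×0.3653×106.5×21.1² = 8661 lb/ft, acting at H/3 = 7.033 ft above the base.
Overturning moment M_o = P_a × H/3 = 8661 × 7.033 = 60920.
Resisting moment M_r = W × 7.1 = 41778 × 7.1 = 296600.
FS_overturning = M_r/M_o = 296600/60920 = 4.869.

4.87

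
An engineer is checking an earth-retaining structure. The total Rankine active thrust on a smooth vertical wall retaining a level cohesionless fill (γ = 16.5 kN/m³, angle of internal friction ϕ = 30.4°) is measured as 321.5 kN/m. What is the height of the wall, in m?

10.9 m

K_a = 0.3280. P_a = ½ K_a γ H² ⇒ H = √(2P_a/(K_a γ)).
H = √(2×321.5/(0.3280×16.5)) = 10.90 m.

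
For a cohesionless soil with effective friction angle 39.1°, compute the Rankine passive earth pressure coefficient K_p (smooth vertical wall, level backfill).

K_p = (1 + sin φ)/(1 − sin φ) = tan²(45° + 39.1°/2) = 4.415.

4.42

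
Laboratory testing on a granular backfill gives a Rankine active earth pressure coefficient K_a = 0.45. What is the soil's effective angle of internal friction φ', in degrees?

22.3°

K_a = tan²(45° − φ/2) ⇒ 45° − φ/2 = arctan(√0.45) = 33.85°.
φ = 2(45° − 33.85°) = 22.29°.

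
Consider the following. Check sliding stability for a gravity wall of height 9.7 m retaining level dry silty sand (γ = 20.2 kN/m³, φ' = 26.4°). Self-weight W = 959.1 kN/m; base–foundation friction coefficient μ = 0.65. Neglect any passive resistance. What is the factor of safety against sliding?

1.71

K_a = tan²(45° − 26.4°/2) = 0.3844.
P_a = ½K_aγH² = 0.5×0.3844×20.2×9.7² = 365.3 kN/m, acting at H/3 = 3.233 m above the base.
FS_sliding = μW / P_a = 0.65×959.1 / 365.3 = 1.706.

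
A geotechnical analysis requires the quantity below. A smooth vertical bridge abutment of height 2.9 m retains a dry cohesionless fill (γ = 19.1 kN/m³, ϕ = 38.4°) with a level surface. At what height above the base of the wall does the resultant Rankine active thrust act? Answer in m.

0.967 m

K_a = 0.2337.
The pressure distribution is triangular, so the resultant acts at H/3 above the base = 2.9/3 = 0.9667 m.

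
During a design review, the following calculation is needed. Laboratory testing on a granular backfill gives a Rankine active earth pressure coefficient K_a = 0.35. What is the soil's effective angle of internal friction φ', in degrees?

K_a = tan²(45° − φ/2) ⇒ 45° − φ/2 = arctan(√0.35) = 30.61°.
φ = 2(45° − 30.61°) = 28.78°.

28.8°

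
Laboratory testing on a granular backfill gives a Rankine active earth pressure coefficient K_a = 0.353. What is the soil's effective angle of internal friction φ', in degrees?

28.6°

K_a = tan²(45° − φ/2) ⇒ 45° − φ/2 = arctan(√0.353) = 30.72°.
φ = 2(45° − 30.72°) = 28.57°.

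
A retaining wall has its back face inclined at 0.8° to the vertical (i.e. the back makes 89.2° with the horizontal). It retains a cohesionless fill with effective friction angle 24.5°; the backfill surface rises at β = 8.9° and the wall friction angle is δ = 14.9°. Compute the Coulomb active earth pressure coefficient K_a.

0.430

K_a = sin²(α+φ) / [sin²α · sin(α−δ) · (1 + √{sin(φ+δ)sin(φ−β) / (sin(α−δ)sin(α+β))})²].
With α = 89.2°, φ = 24.5°, δ = 14.9°, β = 8.9°: K_a = 0.4301.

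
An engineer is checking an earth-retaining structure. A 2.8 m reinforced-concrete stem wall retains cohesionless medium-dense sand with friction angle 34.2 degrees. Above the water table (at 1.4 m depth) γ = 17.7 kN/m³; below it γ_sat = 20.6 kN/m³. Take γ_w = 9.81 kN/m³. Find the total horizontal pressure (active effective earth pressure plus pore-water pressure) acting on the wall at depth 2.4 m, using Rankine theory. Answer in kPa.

K_a = (1 − sin φ)/(1 + sin φ) = 0.2803.
γ' = 20.6 − 9.81 = 10.79 kN/m³.
Effective vertical stress at 2.4 m: σ'_v = 17.7×1.4 + 10.79×1.00 = 35.57 kPa.
σ'_h = K_a σ'_v = 0.2803 × 35.57 = 9.972 kPa; u = γ_w × 1.00 = 9.810 kPa.
Total σ_h = 9.972 + 9.810 = 19.78 kPa.

19.8 kPa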